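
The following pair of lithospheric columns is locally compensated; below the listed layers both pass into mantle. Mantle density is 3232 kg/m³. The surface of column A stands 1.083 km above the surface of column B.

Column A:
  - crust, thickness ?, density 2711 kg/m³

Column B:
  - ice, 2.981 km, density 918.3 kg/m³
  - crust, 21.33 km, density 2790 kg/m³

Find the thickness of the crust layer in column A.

38.1 km

Take the compensation level at the base of the deeper column (depth z_c below the surface of column A) and equate Σ ρ_i t_i down to z_c; mantle fills any gap and the z_c terms cancel.
Column A: x×2711 + (z_c − 0 − x)×3232
Column B: 1.083×0 + 2.981×918.3 + 21.33×2790 + (z_c − 1.083 − 24.311)×3232
The z_c×3232 term appears on both sides and cancels. Collect the known terms of each column as K = Σ(ρt)_known − 3232 × (depth of known layers): K_A = 0 − 3232×0 = 0; K_B = 62248.1523 − 3232×(1.083 + 24.311) = −19825.2557.
Balance: K_A − x×(3232 − 2711) = K_B, so x = (K_A − K_B)/(3232 − 2711) = 19825.3/521 = 38.1 km.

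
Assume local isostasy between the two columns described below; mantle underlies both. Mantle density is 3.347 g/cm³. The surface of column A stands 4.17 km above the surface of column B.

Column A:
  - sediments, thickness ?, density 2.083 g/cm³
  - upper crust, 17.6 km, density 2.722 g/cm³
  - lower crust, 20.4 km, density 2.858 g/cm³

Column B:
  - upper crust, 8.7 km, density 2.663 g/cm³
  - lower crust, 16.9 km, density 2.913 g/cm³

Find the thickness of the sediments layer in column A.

4.96 km

Take the compensation level at the base of the deeper column (depth z_c below the surface of column A) and equate Σ ρ_i t_i down to z_c; mantle fills any gap and the z_c terms cancel.
Column A: x×2.083 + 17.6×2.722 + 20.4×2.858 + (z_c − 38 − x)×3.347
Column B: 4.17×0 + 8.7×2.663 + 16.9×2.913 + (z_c − 4.17 − 25.6)×3.347
The z_c×3.347 term appears on both sides and cancels. Collect the known terms of each column as K = Σ(ρt)_known − 3.347 × (depth of known layers): K_A = 106.2104 − 3.347×38 = −20.9756; K_B = 72.3978 − 3.347×(4.17 + 25.6) = −27.24239.
Balance: K_A − x×(3.347 − 2.083) = K_B, so x = (K_A − K_B)/(3.347 − 2.083) = 6.26679/1.264 = 4.96 km.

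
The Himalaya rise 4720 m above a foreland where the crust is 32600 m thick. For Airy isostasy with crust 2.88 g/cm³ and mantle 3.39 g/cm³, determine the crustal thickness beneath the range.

64000 m

Root depth r = h ρ_c / (ρ_m − ρ_c) = 4720 m × 2.88 / 0.51 = 26650 m.
Total thickness = T + h + r = 32600 m + 4720 m + 26650 m = 64000 m.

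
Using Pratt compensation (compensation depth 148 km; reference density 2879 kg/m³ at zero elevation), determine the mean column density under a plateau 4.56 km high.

Pratt balance: ρ_ref D = ρ (D + h).
ρ = ρ_ref D/(D + h) = 2879 × 148 km/(148 km + 4.56 km) = 2790 kg/m³.

2790 kg/m³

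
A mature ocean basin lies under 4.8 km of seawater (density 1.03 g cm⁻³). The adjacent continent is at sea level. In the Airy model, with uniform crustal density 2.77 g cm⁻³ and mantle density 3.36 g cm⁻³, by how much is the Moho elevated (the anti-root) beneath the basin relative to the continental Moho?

14.2 km

Isostatic balance requires: replacing crust with seawater at the top is compensated by replacing crust with mantle at the base: d (ρ_c − ρ_w) = a (ρ_m − ρ_c).
a = d (ρ_c − ρ_w)/(ρ_m − ρ_c) = 4.8 km × 1.74/0.59 = 14.2 km.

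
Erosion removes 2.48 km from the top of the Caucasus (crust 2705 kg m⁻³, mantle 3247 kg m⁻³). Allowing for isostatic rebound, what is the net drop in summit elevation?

Rebound u = e ρ_c/ρ_m = 2.48 km × 2705/3247 = 2.066 km.
Net surface drop = e − u = 2.48 km − 2.066 km = e (ρ_m − ρ_c)/ρ_m = 0.414 km.

0.414 km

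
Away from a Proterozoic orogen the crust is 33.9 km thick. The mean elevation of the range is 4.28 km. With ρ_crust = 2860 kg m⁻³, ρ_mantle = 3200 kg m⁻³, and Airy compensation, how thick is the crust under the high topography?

Root depth r = h ρ_c / (ρ_m − ρ_c) = 4.28 km × 2860 / 340 = 36 km.
Total thickness = T + h + r = 33.9 km + 4.28 km + 36 km = 74.2 km.

74.2 km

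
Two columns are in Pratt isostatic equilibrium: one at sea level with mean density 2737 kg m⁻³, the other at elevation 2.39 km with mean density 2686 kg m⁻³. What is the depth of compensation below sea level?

126 km

ρ_ref D = ρ (D + h) → D (ρ_ref − ρ) = ρ h.
D = ρ h/(ρ_ref − ρ) = 2686 × 2.39 km/(2737 − 2686) = 126 km.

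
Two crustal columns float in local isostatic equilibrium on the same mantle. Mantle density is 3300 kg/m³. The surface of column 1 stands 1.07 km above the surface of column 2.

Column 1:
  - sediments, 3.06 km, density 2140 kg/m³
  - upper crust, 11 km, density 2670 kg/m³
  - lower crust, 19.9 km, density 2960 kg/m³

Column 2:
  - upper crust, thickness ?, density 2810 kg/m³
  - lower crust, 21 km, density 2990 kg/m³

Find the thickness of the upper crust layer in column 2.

14.7 km

Take the compensation level at the base of the deeper column (depth z_c below the surface of column 1) and equate Σ ρ_i t_i down to z_c; mantle fills any gap and the z_c terms cancel.
Column 1: 3.06×2140 + 11×2670 + 19.9×2960 + (z_c − 33.96)×3300
Column 2: 1.07×0 + x×2810 + 21×2990 + (z_c − 1.07 − 21 − x)×3300
The z_c×3300 term appears on both sides and cancels. Collect the known terms of each column as K = Σ(ρt)_known − 3300 × (depth of known layers): K_1 = 94822.4 − 3300×33.96 = −17245.6; K_2 = 62790 − 3300×(1.07 + 21) = −10041.
Balance: K_1 = K_2 − x×(3300 − 2810), so x = (K_2 − K_1)/(3300 − 2810) = 7204.6/490 = 14.7 km.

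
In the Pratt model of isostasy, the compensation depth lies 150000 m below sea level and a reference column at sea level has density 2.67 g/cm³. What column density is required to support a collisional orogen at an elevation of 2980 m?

Pratt balance: ρ_ref D = ρ (D + h).
ρ = ρ_ref D/(D + h) = 2.67 × 150000 m/(150000 m + 2980 m) = 2.62 g/cm³.

2.62 g/cm³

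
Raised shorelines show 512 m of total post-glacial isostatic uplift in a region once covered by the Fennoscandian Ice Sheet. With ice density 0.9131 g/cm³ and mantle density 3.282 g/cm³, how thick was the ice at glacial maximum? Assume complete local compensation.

1840 m

u = t ρ_ice/ρ_m → t = u ρ_m/ρ_ice = 512 m × 3.282/0.9131 = 1840 m.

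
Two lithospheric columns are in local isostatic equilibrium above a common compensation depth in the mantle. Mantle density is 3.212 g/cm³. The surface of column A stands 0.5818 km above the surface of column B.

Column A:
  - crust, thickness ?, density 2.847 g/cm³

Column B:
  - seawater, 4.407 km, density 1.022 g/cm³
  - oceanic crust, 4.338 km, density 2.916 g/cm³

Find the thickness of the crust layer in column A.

Take the compensation level at the base of the deeper column (depth z_c below the surface of column A) and equate Σ ρ_i t_i down to z_c; mantle fills any gap and the z_c terms cancel.
Column A: x×2.847 + (z_c − 0 − x)×3.212
Column B: 0.5818×0 + 4.407×1.022 + 4.338×2.916 + (z_c − 0.5818 − 8.745)×3.212
The z_c×3.212 term appears on both sides and cancels. Collect the known terms of each column as K = Σ(ρt)_known − 3.212 × (depth of known layers): K_A = 0 − 3.212×0 = 0; K_B = 17.153562 − 3.212×(0.5818 + 8.745) = −12.8041196.
Balance: K_A − x×(3.212 − 2.847) = K_B, so x = (K_A − K_B)/(3.212 − 2.847) = 12.8041/0.365 = 35.1 km.

35.1 km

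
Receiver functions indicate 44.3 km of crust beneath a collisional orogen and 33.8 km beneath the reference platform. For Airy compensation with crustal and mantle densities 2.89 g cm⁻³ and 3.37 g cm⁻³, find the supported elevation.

1.5 km

Excess crust Δ = 44.3 km − 33.8 km = 10.5 km, split between elevation h and root r with h + r = Δ.
Airy balance ρ_c h = (ρ_m − ρ_c) r gives r = h ρ_c/(ρ_m − ρ_c), so h (1 + ρ_c/(ρ_m − ρ_c)) = Δ, i.e. h = Δ (ρ_m − ρ_c)/ρ_m.
h = 10.5 km × 0.48/3.37 = 1.5 km.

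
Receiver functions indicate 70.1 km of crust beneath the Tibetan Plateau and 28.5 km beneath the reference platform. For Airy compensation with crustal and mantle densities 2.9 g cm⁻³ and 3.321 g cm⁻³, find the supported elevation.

Excess crust Δ = 70.1 km − 28.5 km = 41.6 km, split between elevation h and root r with h + r = Δ.
Airy balance ρ_c h = (ρ_m − ρ_c) r gives r = h ρ_c/(ρ_m − ρ_c), so h (1 + ρ_c/(ρ_m − ρ_c)) = Δ, i.e. h = Δ (ρ_m − ρ_c)/ρ_m.
h = 41.6 km × 0.421/3.321 = 5.27 km.

5.27 km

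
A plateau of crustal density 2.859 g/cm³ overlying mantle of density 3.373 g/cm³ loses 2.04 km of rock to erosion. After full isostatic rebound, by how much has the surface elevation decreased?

Rebound u = e ρ_c/ρ_m = 2.04 km × 2.859/3.373 = 1.729 km.
Net surface drop = e − u = 2.04 km − 1.729 km = e (ρ_m − ρ_c)/ρ_m = 0.311 km.

0.311 km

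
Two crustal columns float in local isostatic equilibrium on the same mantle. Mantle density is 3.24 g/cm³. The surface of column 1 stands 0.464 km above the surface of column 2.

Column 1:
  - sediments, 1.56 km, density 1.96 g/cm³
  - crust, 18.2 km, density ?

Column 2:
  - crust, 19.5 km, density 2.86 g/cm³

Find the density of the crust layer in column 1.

2.86 g/cm³

Take the compensation level at the base of the deeper column (depth z_c below the surface of column 1) and equate Σ ρ_i t_i down to z_c; mantle fills any gap and the z_c terms cancel.
Column 1: 1.56×1.96 + 18.2×ρ + (z_c − 19.76)×3.24
Column 2: 0.464×0 + 19.5×2.86 + (z_c − 0.464 − 19.5)×3.24
The z_c×3.24 term appears on both sides and cancels. Collect the known terms of each column as K = Σ(ρt)_known − 3.24 × (depth of known layers): K_1 = 3.0576 − 3.24×19.76 = −60.9648; K_2 = 55.77 − 3.24×(0.464 + 19.5) = −8.91336.
Balance: K_1 + 18.2×ρ = K_2, so ρ = (K_2 − K_1)/18.2 = 52.0514/18.2 = 2.86 g/cm³.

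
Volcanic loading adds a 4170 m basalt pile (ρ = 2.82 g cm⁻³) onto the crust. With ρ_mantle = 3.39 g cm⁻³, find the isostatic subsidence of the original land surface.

3470 m

Subaerial loading: s = t ρ_load / ρ_m.
s = 4170 m × 2.82/3.39 = 3470 m.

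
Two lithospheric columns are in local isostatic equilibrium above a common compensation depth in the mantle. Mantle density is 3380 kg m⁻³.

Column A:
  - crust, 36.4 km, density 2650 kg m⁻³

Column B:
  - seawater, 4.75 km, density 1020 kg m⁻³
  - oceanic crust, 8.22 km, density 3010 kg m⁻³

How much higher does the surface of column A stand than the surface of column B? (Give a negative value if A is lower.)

For any compensation level in the mantle, the mantle terms cancel and isostasy reduces to e = (Σt_A − Σt_B) − (Σ(ρt)_A − Σ(ρt)_B) / ρ_m.
Σt_A = 36.4 km; Σt_B = 12.97 km; Σ(ρt)_A = 96460; Σ(ρt)_B = 29587.2 (in km·kg m⁻³).
e = (36.4 − 12.97) − (96460 − 29587.2) / 3380 = 3.65 km.

3.65 km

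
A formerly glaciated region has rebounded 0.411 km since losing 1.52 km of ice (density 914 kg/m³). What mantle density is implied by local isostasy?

3380 kg/m³

ρ_m = ρ_ice t / u = 914 × 1.52 km/0.411 km = 3380 kg/m³.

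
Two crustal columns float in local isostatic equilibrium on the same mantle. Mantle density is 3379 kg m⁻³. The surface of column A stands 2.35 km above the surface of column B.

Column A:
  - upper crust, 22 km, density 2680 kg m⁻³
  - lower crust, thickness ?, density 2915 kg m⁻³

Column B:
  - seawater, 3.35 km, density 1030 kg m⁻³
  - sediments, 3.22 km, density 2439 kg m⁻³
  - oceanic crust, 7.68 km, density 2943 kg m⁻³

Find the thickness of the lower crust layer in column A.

14.7 km

Take the compensation level at the base of the deeper column (depth z_c below the surface of column A) and equate Σ ρ_i t_i down to z_c; mantle fills any gap and the z_c terms cancel.
Column A: 22×2680 + x×2915 + (z_c − 22 − x)×3379
Column B: 2.35×0 + 3.35×1030 + 3.22×2439 + 7.68×2943 + (z_c − 2.35 − 14.25)×3379
The z_c×3379 term appears on both sides and cancels. Collect the known terms of each column as K = Σ(ρt)_known − 3379 × (depth of known layers): K_A = 58960 − 3379×22 = −15378; K_B = 33906.32 − 3379×(2.35 + 14.25) = −22185.08.
Balance: K_A − x×(3379 − 2915) = K_B, so x = (K_A − K_B)/(3379 − 2915) = 6807.08/464 = 14.7 km.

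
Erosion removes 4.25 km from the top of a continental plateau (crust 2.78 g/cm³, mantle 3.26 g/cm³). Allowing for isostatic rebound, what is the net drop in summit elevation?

0.626 km

Rebound u = e ρ_c/ρ_m = 4.25 km × 2.78/3.26 = 3.624 km.
Net surface drop = e − u = 4.25 km − 3.624 km = e (ρ_m − ρ_c)/ρ_m = 0.626 km.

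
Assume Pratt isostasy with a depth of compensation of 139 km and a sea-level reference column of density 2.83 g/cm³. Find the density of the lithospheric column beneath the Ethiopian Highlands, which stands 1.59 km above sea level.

2.8 g/cm³

Pratt balance: ρ_ref D = ρ (D + h).
ρ = ρ_ref D/(D + h) = 2.83 × 139 km/(139 km + 1.59 km) = 2.8 g/cm³.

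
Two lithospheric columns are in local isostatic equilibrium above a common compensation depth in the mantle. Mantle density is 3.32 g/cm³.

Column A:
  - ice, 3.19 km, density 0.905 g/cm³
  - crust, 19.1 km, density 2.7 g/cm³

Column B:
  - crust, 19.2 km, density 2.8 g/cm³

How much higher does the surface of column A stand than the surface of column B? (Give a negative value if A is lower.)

2.88 km

For any compensation level in the mantle, the mantle terms cancel and isostasy reduces to e = (Σt_A − Σt_B) − (Σ(ρt)_A − Σ(ρt)_B) / ρ_m.
Σt_A = 22.29 km; Σt_B = 19.2 km; Σ(ρt)_A = 54.45695; Σ(ρt)_B = 53.76 (in km·g/cm³).
e = (22.29 − 19.2) − (54.45695 − 53.76) / 3.32 = 2.88 km.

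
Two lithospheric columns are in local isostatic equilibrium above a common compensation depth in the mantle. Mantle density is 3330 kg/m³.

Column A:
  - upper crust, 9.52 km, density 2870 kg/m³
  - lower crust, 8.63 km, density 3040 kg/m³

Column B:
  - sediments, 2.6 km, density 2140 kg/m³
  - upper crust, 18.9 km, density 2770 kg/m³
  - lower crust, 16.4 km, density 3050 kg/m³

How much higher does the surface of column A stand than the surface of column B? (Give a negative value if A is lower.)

−3.42 km

For any compensation level in the mantle, the mantle terms cancel and isostasy reduces to e = (Σt_A − Σt_B) − (Σ(ρt)_A − Σ(ρt)_B) / ρ_m.
Σt_A = 18.15 km; Σt_B = 37.9 km; Σ(ρt)_A = 53557.6; Σ(ρt)_B = 107937 (in km·kg/m³).
e = (18.15 − 37.9) − (53557.6 − 107937) / 3330 = −3.42 km.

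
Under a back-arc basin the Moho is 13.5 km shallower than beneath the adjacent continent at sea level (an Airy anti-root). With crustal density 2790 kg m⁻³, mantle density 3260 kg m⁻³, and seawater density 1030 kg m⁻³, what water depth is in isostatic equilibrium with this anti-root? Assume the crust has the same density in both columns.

3.61 km

Replacing a thickness d of crust by seawater at the top must be balanced by replacing crust with mantle at the base: d (ρ_c − ρ_w) = a (ρ_m − ρ_c).
d = a (ρ_m − ρ_c)/(ρ_c − ρ_w) = 13.5 km × 470/1760 = 3.61 km.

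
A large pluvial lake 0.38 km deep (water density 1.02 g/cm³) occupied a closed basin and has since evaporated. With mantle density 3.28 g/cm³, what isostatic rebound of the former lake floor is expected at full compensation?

0.118 km

u = d ρ_w/ρ_m = 0.38 km × 1.02/3.28 = 0.118 km.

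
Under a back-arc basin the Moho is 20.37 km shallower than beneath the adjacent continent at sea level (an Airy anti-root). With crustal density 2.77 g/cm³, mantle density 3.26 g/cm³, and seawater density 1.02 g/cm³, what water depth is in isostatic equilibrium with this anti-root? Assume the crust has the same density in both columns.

5.7 km

Replacing a thickness d of crust by seawater at the top must be balanced by replacing crust with mantle at the base: d (ρ_c − ρ_w) = a (ρ_m − ρ_c).
d = a (ρ_m − ρ_c)/(ρ_c − ρ_w) = 20.37 km × 0.49/1.75 = 5.7 km.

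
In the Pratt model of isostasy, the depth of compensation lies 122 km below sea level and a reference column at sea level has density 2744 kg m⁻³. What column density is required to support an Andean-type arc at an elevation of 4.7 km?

Pratt balance: ρ_ref D = ρ (D + h).
ρ = ρ_ref D/(D + h) = 2744 × 122 km/(122 km + 4.7 km) = 2640 kg m⁻³.

2640 kg m⁻³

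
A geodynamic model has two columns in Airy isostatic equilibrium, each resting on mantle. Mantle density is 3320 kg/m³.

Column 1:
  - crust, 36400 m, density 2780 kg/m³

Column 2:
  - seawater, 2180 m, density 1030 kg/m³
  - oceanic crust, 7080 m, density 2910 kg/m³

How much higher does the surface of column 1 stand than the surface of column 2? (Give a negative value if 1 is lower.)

3540 m

For any compensation level in the mantle, the mantle terms cancel and isostasy reduces to e = (Σt_1 − Σt_2) − (Σ(ρt)_1 − Σ(ρt)_2) / ρ_m.
Σt_1 = 36400 m; Σt_2 = 9260 m; Σ(ρt)_1 = 101192000; Σ(ρt)_2 = 22848200 (in m·kg/m³).
e = (36400 − 9260) − (101192000 − 22848200) / 3320 = 3540 m.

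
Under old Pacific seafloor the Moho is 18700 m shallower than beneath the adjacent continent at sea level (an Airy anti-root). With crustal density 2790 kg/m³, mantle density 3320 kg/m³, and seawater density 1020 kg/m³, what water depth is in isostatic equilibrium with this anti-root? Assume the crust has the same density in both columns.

Replacing a thickness d of crust by seawater at the top must be balanced by replacing crust with mantle at the base: d (ρ_c − ρ_w) = a (ρ_m − ρ_c).
d = a (ρ_m − ρ_c)/(ρ_c − ρ_w) = 18700 m × 530/1770 = 5600 m.

5600 m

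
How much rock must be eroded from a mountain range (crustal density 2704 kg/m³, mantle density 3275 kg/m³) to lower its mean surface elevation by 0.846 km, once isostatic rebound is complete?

4.85 km

Net drop Δ = e − u = e − e ρ_c/ρ_m = e (ρ_m − ρ_c)/ρ_m.
e = Δ ρ_m/(ρ_m − ρ_c) = 0.846 km × 3275/571 = 4.85 km.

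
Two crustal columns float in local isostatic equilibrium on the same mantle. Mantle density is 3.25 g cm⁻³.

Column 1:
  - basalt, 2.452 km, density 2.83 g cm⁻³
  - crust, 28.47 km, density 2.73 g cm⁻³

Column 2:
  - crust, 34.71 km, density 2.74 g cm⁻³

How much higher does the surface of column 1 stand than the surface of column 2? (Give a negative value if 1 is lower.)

For any compensation level in the mantle, the mantle terms cancel and isostasy reduces to e = (Σt_1 − Σt_2) − (Σ(ρt)_1 − Σ(ρt)_2) / ρ_m.
Σt_1 = 30.922 km; Σt_2 = 34.71 km; Σ(ρt)_1 = 84.66226; Σ(ρt)_2 = 95.1054 (in km·g cm⁻³).
e = (30.922 − 34.71) − (84.66226 − 95.1054) / 3.25 = −0.575 km.

−0.575 km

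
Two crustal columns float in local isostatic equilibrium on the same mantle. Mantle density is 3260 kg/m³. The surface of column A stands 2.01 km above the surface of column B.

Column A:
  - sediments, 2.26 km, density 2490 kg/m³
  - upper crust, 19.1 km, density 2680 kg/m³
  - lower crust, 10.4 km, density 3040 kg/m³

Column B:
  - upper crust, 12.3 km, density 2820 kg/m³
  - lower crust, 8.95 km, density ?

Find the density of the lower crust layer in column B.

Take the compensation level at the base of the deeper column (depth z_c below the surface of column A) and equate Σ ρ_i t_i down to z_c; mantle fills any gap and the z_c terms cancel.
Column A: 2.26×2490 + 19.1×2680 + 10.4×3040 + (z_c − 31.76)×3260
Column B: 2.01×0 + 12.3×2820 + 8.95×ρ + (z_c − 2.01 − 21.25)×3260
The z_c×3260 term appears on both sides and cancels. Collect the known terms of each column as K = Σ(ρt)_known − 3260 × (depth of known layers): K_A = 88431.4 − 3260×31.76 = −15106.2; K_B = 34686 − 3260×(2.01 + 21.25) = −41141.6.
Balance: K_A = K_B + 8.95×ρ, so ρ = (K_A − K_B)/8.95 = 26035.4/8.95 = 2910 kg/m³.

2910 kg/m³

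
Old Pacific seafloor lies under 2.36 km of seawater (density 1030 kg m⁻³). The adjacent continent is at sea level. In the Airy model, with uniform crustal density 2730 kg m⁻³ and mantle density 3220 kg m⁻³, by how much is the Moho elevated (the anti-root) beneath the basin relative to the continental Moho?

8.19 km

Isostatic balance requires: replacing crust with seawater at the top is compensated by replacing crust with mantle at the base: d (ρ_c − ρ_w) = a (ρ_m − ρ_c).
a = d (ρ_c − ρ_w)/(ρ_m − ρ_c) = 2.36 km × 1700/490 = 8.19 km.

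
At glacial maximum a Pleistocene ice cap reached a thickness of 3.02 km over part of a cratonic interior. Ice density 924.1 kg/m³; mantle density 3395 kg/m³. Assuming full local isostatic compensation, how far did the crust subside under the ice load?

By Archimedes' principle applied to the lithosphere: the ice load ρ_ice t is balanced by mantle displaced below, ρ_m s.
s = t ρ_ice / ρ_m = 3.02 km × 924.1/3395 = 0.822 km.

0.822 km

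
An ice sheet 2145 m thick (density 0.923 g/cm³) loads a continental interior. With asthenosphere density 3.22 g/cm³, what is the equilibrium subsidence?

For local isostatic compensation: the ice load ρ_ice t is balanced by mantle displaced below, ρ_m s.
s = t ρ_ice / ρ_m = 2145 m × 0.923/3.22 = 615 m.

615 m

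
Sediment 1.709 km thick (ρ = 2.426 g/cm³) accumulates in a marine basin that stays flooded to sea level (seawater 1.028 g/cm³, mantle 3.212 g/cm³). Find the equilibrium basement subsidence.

1.09 km

Submarine loading: the sediment displaces seawater, and the subsidence is in turn flooded, so s (ρ_m − ρ_w) = t (ρ_sed − ρ_w).
s = 1.709 km × (2.426 − 1.028) / (3.212 − 1.028) = 1.09 km.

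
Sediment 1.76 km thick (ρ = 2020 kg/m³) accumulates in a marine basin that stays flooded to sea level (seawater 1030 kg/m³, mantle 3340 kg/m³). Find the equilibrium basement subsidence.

0.754 km

Submarine loading: the sediment displaces seawater, and the subsidence is in turn flooded, so s (ρ_m − ρ_w) = t (ρ_sed − ρ_w).
s = 1.76 km × (2020 − 1030) / (3340 − 1030) = 0.754 km.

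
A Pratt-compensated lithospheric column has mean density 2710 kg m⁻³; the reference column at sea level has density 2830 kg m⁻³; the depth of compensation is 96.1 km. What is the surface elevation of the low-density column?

ρ_ref D = ρ (D + h) → h = D (ρ_ref − ρ)/ρ.
h = 96.1 km × (2830 − 2710)/2710 = 4.26 km.

4.26 km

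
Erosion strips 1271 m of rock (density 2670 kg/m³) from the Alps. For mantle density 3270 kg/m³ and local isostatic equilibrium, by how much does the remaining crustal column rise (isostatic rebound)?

Unloading: uplift u = e ρ_c/ρ_m = 1271 m × 2670/3270 = 1040 m.

1040 m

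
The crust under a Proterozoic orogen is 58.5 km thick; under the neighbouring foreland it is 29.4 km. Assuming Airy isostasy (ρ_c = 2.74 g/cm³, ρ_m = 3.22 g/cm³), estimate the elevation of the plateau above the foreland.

Excess crust Δ = 58.5 km − 29.4 km = 29.1 km, split between elevation h and root r with h + r = Δ.
Airy balance ρ_c h = (ρ_m − ρ_c) r gives r = h ρ_c/(ρ_m − ρ_c), so h (1 + ρ_c/(ρ_m − ρ_c)) = Δ, i.e. h = Δ (ρ_m − ρ_c)/ρ_m.
h = 29.1 km × 0.48/3.22 = 4.34 km.

4.34 km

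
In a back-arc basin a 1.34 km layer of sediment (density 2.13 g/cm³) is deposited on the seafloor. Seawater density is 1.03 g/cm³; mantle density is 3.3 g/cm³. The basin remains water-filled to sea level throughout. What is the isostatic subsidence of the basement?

0.649 km

Submarine loading: the sediment displaces seawater, and the subsidence is in turn flooded, so s (ρ_m − ρ_w) = t (ρ_sed − ρ_w).
s = 1.34 km × (2.13 − 1.03) / (3.3 − 1.03) = 0.649 km.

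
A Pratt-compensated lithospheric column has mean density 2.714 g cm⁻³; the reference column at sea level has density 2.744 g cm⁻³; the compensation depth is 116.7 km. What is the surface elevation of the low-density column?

ρ_ref D = ρ (D + h) → h = D (ρ_ref − ρ)/ρ.
h = 116.7 km × (2.744 − 2.714)/2.714 = 1.29 km.

1.29 km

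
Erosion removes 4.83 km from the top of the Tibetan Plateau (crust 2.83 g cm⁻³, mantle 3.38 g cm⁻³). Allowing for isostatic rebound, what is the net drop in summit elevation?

0.786 km

Rebound u = e ρ_c/ρ_m = 4.83 km × 2.83/3.38 = 4.044 km.
Net surface drop = e − u = 4.83 km − 4.044 km = e (ρ_m − ρ_c)/ρ_m = 0.786 km.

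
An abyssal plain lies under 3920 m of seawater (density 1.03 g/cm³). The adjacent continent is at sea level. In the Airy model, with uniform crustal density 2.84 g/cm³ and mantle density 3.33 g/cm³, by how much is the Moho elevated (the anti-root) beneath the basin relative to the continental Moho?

Equating mass per unit area of the two columns: replacing crust with seawater at the top is compensated by replacing crust with mantle at the base: d (ρ_c − ρ_w) = a (ρ_m − ρ_c).
a = d (ρ_c − ρ_w)/(ρ_m − ρ_c) = 3920 m × 1.81/0.49 = 14500 m.

14500 m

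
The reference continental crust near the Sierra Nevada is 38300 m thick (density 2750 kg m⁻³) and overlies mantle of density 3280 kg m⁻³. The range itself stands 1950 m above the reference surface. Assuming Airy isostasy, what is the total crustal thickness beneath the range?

50400 m

Root depth r = h ρ_c / (ρ_m − ρ_c) = 1950 m × 2750 / 530 = 10120 m.
Total thickness = T + h + r = 38300 m + 1950 m + 10120 m = 50400 m.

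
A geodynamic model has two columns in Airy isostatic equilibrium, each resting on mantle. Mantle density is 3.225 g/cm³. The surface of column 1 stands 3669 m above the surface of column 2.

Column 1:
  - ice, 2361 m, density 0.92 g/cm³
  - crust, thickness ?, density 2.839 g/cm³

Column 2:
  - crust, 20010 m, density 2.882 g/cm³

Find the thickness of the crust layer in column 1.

Take the compensation level at the base of the deeper column (depth z_c below the surface of column 1) and equate Σ ρ_i t_i down to z_c; mantle fills any gap and the z_c terms cancel.
Column 1: 2361×0.92 + x×2.839 + (z_c − 2361 − x)×3.225
Column 2: 3669×0 + 20010×2.882 + (z_c − 3669 − 20010)×3.225
The z_c×3.225 term appears on both sides and cancels. Collect the known terms of each column as K = Σ(ρt)_known − 3.225 × (depth of known layers): K_1 = 2172.12 − 3.225×2361 = −5442.105; K_2 = 57668.82 − 3.225×(3669 + 20010) = −18695.955.
Balance: K_1 − x×(3.225 − 2.839) = K_2, so x = (K_1 − K_2)/(3.225 − 2.839) = 13253.9/0.386 = 34300 m.

34300 m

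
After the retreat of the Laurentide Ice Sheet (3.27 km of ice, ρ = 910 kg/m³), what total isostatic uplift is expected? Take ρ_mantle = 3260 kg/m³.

Removing the load lets mantle flow back in; uplift u satisfies ρ_ice t = ρ_m u.
u = t ρ_ice/ρ_m = 3.27 km × 910/3260 = 0.913 km.

0.913 km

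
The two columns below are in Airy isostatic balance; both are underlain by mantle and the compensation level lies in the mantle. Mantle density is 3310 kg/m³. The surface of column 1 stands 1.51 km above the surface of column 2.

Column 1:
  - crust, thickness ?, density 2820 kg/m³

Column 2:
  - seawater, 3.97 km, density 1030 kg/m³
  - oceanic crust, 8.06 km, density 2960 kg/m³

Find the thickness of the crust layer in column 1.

34.4 km

Take the compensation level at the base of the deeper column (depth z_c below the surface of column 1) and equate Σ ρ_i t_i down to z_c; mantle fills any gap and the z_c terms cancel.
Column 1: x×2820 + (z_c − 0 − x)×3310
Column 2: 1.51×0 + 3.97×1030 + 8.06×2960 + (z_c − 1.51 − 12.03)×3310
The z_c×3310 term appears on both sides and cancels. Collect the known terms of each column as K = Σ(ρt)_known − 3310 × (depth of known layers): K_1 = 0 − 3310×0 = 0; K_2 = 27946.7 − 3310×(1.51 + 12.03) = −16870.7.
Balance: K_1 − x×(3310 − 2820) = K_2, so x = (K_1 − K_2)/(3310 − 2820) = 16870.7/490 = 34.4 km.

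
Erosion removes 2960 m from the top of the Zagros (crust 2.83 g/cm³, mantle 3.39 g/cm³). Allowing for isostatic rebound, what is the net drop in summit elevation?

Rebound u = e ρ_c/ρ_m = 2960 m × 2.83/3.39 = 2471 m.
Net surface drop = e − u = 2960 m − 2471 m = e (ρ_m − ρ_c)/ρ_m = 489 m.

489 m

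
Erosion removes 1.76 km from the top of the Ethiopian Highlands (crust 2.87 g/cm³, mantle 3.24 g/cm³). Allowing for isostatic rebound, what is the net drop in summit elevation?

Rebound u = e ρ_c/ρ_m = 1.76 km × 2.87/3.24 = 1.559 km.
Net surface drop = e − u = 1.76 km − 1.559 km = e (ρ_m − ρ_c)/ρ_m = 0.201 km.

0.201 km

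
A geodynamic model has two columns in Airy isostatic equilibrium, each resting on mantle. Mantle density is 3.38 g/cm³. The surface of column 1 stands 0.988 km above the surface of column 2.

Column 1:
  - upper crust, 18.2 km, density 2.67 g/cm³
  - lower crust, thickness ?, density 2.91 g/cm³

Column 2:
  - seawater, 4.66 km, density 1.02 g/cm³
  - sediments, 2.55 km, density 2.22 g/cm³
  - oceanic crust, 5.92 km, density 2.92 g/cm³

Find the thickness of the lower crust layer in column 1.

Take the compensation level at the base of the deeper column (depth z_c below the surface of column 1) and equate Σ ρ_i t_i down to z_c; mantle fills any gap and the z_c terms cancel.
Column 1: 18.2×2.67 + x×2.91 + (z_c − 18.2 − x)×3.38
Column 2: 0.988×0 + 4.66×1.02 + 2.55×2.22 + 5.92×2.92 + (z_c − 0.988 − 13.13)×3.38
The z_c×3.38 term appears on both sides and cancels. Collect the known terms of each column as K = Σ(ρt)_known − 3.38 × (depth of known layers): K_1 = 48.594 − 3.38×18.2 = −12.922; K_2 = 27.7006 − 3.38×(0.988 + 13.13) = −20.01824.
Balance: K_1 − x×(3.38 − 2.91) = K_2, so x = (K_1 − K_2)/(3.38 − 2.91) = 7.09624/0.47 = 15.1 km.

15.1 km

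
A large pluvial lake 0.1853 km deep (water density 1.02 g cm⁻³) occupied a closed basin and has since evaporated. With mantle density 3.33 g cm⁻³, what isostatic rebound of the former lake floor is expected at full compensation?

0.0568 km

u = d ρ_w/ρ_m = 0.1853 km × 1.02/3.33 = 0.0568 km.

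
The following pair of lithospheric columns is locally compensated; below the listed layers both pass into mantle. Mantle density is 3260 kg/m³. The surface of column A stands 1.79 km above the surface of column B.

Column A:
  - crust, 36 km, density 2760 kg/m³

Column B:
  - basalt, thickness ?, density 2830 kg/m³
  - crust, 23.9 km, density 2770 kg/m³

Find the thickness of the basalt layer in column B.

1.05 km

Take the compensation level at the base of the deeper column (depth z_c below the surface of column A) and equate Σ ρ_i t_i down to z_c; mantle fills any gap and the z_c terms cancel.
Column A: 36×2760 + (z_c − 36)×3260
Column B: 1.79×0 + x×2830 + 23.9×2770 + (z_c − 1.79 − 23.9 − x)×3260
The z_c×3260 term appears on both sides and cancels. Collect the known terms of each column as K = Σ(ρt)_known − 3260 × (depth of known layers): K_A = 99360 − 3260×36 = −18000; K_B = 66203 − 3260×(1.79 + 23.9) = −17546.4.
Balance: K_A = K_B − x×(3260 − 2830), so x = (K_B − K_A)/(3260 − 2830) = 453.6/430 = 1.05 km.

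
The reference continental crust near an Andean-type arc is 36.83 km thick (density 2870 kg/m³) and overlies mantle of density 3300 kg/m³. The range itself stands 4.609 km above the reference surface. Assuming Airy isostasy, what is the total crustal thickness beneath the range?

72.2 km

Root depth r = h ρ_c / (ρ_m − ρ_c) = 4.609 km × 2870 / 430 = 30.76 km.
Total thickness = T + h + r = 36.83 km + 4.609 km + 30.76 km = 72.2 km.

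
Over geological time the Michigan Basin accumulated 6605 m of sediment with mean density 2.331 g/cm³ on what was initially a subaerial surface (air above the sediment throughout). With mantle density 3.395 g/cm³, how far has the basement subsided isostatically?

4530 m

Subaerial load: s = t ρ_sed / ρ_m = 6605 m × 2.331/3.395 = 4530 m.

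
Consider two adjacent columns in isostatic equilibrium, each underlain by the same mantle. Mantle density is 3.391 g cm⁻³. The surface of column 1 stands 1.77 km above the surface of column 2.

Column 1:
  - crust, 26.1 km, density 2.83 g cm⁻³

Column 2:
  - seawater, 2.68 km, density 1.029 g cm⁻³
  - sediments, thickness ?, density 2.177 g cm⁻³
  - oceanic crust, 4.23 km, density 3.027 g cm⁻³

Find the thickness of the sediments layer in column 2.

0.634 km

Take the compensation level at the base of the deeper column (depth z_c below the surface of column 1) and equate Σ ρ_i t_i down to z_c; mantle fills any gap and the z_c terms cancel.
Column 1: 26.1×2.83 + (z_c − 26.1)×3.391
Column 2: 1.77×0 + 2.68×1.029 + x×2.177 + 4.23×3.027 + (z_c − 1.77 − 6.91 − x)×3.391
The z_c×3.391 term appears on both sides and cancels. Collect the known terms of each column as K = Σ(ρt)_known − 3.391 × (depth of known layers): K_1 = 73.863 − 3.391×26.1 = −14.6421; K_2 = 15.56193 − 3.391×(1.77 + 6.91) = −13.87195.
Balance: K_1 = K_2 − x×(3.391 − 2.177), so x = (K_2 − K_1)/(3.391 − 2.177) = 0.77015/1.214 = 0.634 km.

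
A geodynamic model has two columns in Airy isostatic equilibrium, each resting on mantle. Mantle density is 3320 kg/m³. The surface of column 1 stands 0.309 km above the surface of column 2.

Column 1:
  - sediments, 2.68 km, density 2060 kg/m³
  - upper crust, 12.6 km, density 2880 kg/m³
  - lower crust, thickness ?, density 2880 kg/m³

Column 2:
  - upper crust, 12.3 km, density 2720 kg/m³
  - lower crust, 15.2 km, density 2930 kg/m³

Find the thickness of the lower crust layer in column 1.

Take the compensation level at the base of the deeper column (depth z_c below the surface of column 1) and equate Σ ρ_i t_i down to z_c; mantle fills any gap and the z_c terms cancel.
Column 1: 2.68×2060 + 12.6×2880 + x×2880 + (z_c − 15.28 − x)×3320
Column 2: 0.309×0 + 12.3×2720 + 15.2×2930 + (z_c − 0.309 − 27.5)×3320
The z_c×3320 term appears on both sides and cancels. Collect the known terms of each column as K = Σ(ρt)_known − 3320 × (depth of known layers): K_1 = 41808.8 − 3320×15.28 = −8920.8; K_2 = 77992 − 3320×(0.309 + 27.5) = −14333.88.
Balance: K_1 − x×(3320 − 2880) = K_2, so x = (K_1 − K_2)/(3320 − 2880) = 5413.08/440 = 12.3 km.

12.3 km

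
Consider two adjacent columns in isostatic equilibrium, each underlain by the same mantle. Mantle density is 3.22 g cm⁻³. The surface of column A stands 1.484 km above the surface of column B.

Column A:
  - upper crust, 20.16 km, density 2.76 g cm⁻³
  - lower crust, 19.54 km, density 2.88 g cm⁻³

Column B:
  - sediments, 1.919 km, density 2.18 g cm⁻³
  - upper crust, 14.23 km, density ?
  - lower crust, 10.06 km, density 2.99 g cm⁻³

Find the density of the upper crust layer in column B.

Take the compensation level at the base of the deeper column (depth z_c below the surface of column A) and equate Σ ρ_i t_i down to z_c; mantle fills any gap and the z_c terms cancel.
Column A: 20.16×2.76 + 19.54×2.88 + (z_c − 39.7)×3.22
Column B: 1.484×0 + 1.919×2.18 + 14.23×ρ + 10.06×2.99 + (z_c − 1.484 − 26.209)×3.22
The z_c×3.22 term appears on both sides and cancels. Collect the known terms of each column as K = Σ(ρt)_known − 3.22 × (depth of known layers): K_A = 111.9168 − 3.22×39.7 = −15.9172; K_B = 34.26282 − 3.22×(1.484 + 26.209) = −54.90864.
Balance: K_A = K_B + 14.23×ρ, so ρ = (K_A − K_B)/14.23 = 38.9914/14.23 = 2.74 g cm⁻³.

2.74 g cm⁻³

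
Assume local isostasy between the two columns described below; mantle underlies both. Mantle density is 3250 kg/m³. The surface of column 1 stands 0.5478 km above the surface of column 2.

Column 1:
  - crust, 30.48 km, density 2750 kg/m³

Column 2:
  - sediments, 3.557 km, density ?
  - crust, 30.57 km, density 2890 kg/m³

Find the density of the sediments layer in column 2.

2560 kg/m³

Take the compensation level at the base of the deeper column (depth z_c below the surface of column 1) and equate Σ ρ_i t_i down to z_c; mantle fills any gap and the z_c terms cancel.
Column 1: 30.48×2750 + (z_c − 30.48)×3250
Column 2: 0.5478×0 + 3.557×ρ + 30.57×2890 + (z_c − 0.5478 − 34.127)×3250
The z_c×3250 term appears on both sides and cancels. Collect the known terms of each column as K = Σ(ρt)_known − 3250 × (depth of known layers): K_1 = 83820 − 3250×30.48 = −15240; K_2 = 88347.3 − 3250×(0.5478 + 34.127) = −24345.8.
Balance: K_1 = K_2 + 3.557×ρ, so ρ = (K_1 − K_2)/3.557 = 9105.8/3.557 = 2560 kg/m³.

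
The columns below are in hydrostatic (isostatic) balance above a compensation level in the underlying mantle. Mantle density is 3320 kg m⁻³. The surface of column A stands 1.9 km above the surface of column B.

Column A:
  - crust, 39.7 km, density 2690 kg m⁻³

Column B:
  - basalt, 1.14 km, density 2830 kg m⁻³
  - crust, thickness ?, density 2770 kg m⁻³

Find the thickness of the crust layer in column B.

33 km

Take the compensation level at the base of the deeper column (depth z_c below the surface of column A) and equate Σ ρ_i t_i down to z_c; mantle fills any gap and the z_c terms cancel.
Column A: 39.7×2690 + (z_c − 39.7)×3320
Column B: 1.9×0 + 1.14×2830 + x×2770 + (z_c − 1.9 − 1.14 − x)×3320
The z_c×3320 term appears on both sides and cancels. Collect the known terms of each column as K = Σ(ρt)_known − 3320 × (depth of known layers): K_A = 106793 − 3320×39.7 = −25011; K_B = 3226.2 − 3320×(1.9 + 1.14) = −6866.6.
Balance: K_A = K_B − x×(3320 − 2770), so x = (K_B − K_A)/(3320 − 2770) = 18144.4/550 = 33 km.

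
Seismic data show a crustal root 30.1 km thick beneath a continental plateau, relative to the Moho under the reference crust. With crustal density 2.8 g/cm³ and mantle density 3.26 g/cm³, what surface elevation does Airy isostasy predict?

For local isostatic compensation: ρ_c h = (ρ_m − ρ_c) r.
h = r (ρ_m − ρ_c) / ρ_c = 30.1 km × (3.26 − 2.8) / 2.8 = 4.95 km.

4.95 km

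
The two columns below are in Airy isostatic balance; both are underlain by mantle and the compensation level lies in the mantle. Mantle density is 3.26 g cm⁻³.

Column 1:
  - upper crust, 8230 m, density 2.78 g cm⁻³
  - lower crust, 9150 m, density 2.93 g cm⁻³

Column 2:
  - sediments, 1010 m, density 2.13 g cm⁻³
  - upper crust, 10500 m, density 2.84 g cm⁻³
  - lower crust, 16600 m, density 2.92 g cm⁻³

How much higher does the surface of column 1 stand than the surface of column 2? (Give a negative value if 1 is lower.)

For any compensation level in the mantle, the mantle terms cancel and isostasy reduces to e = (Σt_1 − Σt_2) − (Σ(ρt)_1 − Σ(ρt)_2) / ρ_m.
Σt_1 = 17380 m; Σt_2 = 28110 m; Σ(ρt)_1 = 49688.9; Σ(ρt)_2 = 80443.3 (in m·g cm⁻³).
e = (17380 − 28110) − (49688.9 − 80443.3) / 3.26 = −1300 m.

−1300 m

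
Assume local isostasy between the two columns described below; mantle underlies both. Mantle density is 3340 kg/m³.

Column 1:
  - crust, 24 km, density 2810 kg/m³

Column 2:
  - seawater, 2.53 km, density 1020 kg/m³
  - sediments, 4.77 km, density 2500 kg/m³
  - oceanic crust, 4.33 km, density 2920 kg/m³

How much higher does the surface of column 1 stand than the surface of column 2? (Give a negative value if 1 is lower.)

0.307 km

For any compensation level in the mantle, the mantle terms cancel and isostasy reduces to e = (Σt_1 − Σt_2) − (Σ(ρt)_1 − Σ(ρt)_2) / ρ_m.
Σt_1 = 24 km; Σt_2 = 11.63 km; Σ(ρt)_1 = 67440; Σ(ρt)_2 = 27149.2 (in km·kg/m³).
e = (24 − 11.63) − (67440 − 27149.2) / 3340 = 0.307 km.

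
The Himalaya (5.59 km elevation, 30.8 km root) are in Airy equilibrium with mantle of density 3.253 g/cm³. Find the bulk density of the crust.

2.75 g/cm³

ρ_c h = (ρ_m − ρ_c) r → ρ_c (h + r) = ρ_m r → ρ_c = ρ_m r / (h + r).
ρ_c = 3.253 × 30.8 km / (5.59 km + 30.8 km) = 2.75 g/cm³.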